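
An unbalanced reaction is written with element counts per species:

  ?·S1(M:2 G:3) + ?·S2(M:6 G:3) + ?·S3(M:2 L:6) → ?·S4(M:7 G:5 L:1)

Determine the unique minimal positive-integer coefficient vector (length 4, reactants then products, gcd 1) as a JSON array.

Coefficients: [5, 5, 1, 6]

M: 5·2+5·6+1·2 = 42 | 6·7 = 42
G: 5·3+5·3+1·0 = 30 | 6·5 = 30
L: 5·0+5·0+1·6 = 6 | 6·1 = 6
gcd(5,5,1,6) = 1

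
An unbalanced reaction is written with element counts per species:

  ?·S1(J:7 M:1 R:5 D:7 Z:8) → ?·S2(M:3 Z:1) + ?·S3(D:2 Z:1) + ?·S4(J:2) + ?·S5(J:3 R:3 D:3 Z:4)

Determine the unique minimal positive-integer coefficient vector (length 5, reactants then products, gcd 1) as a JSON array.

Coefficients: [3, 1, 3, 3, 5]

J: 3·7 = 21 | 1·0+3·0+3·2+5·3 = 21
M: 3·1 = 3 | 1·3+3·0+3·0+5·0 = 3
R: 3·5 = 15 | 1·0+3·0+3·0+5·3 = 15
D: 3·7 = 21 | 1·0+3·2+3·0+5·3 = 21
Z: 3·8 = 24 | 1·1+3·1+3·0+5·4 = 24
gcd(3,1,3,3,5) = 1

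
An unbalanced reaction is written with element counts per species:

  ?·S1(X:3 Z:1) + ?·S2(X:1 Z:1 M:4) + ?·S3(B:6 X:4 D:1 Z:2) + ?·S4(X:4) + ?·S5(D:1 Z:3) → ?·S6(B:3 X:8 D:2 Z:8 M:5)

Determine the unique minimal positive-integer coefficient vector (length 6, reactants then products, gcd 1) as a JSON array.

Coefficients: [5, 5, 2, 1, 6, 4]

B: 5·0+5·0+2·6+1·0+6·0 = 12 | 4·3 = 12
X: 5·3+5·1+2·4+1·4+6·0 = 32 | 4·8 = 32
D: 5·0+5·0+2·1+1·0+6·1 = 8 | 4·2 = 8
Z: 5·1+5·1+2·2+1·0+6·3 = 32 | 4·8 = 32
M: 5·0+5·4+2·0+1·0+6·0 = 20 | 4·5 = 20
gcd(5,5,2,1,6,4) = 1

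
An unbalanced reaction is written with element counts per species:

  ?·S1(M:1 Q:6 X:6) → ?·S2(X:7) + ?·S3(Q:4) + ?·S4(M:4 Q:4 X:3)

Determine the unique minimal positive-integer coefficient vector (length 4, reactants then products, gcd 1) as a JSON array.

M: 4·1 = 4 | 3·0+5·0+1·4 = 4
Q: 4·6 = 24 | 3·0+5·4+1·4 = 24
X: 4·6 = 24 | 3·7+5·0+1·3 = 24
gcd(4,3,5,1) = 1

Coefficients: [4, 3, 5, 1]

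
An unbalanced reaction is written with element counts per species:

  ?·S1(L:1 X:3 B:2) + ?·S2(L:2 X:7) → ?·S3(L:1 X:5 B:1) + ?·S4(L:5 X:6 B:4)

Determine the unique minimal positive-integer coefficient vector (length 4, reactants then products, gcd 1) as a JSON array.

Coefficients: [5, 3, 6, 1]

L: 5·1+3·2 = 11 | 6·1+1·5 = 11
X: 5·3+3·7 = 36 | 6·5+1·6 = 36
B: 5·2+3·0 = 10 | 6·1+1·4 = 10
gcd(5,3,6,1) = 1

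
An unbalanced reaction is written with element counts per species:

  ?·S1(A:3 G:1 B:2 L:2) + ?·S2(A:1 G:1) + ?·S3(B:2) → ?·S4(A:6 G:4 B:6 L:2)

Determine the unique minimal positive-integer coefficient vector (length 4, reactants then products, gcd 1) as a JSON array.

A: 1·3+3·1+2·0 = 6 | 1·6 = 6
G: 1·1+3·1+2·0 = 4 | 1·4 = 4
B: 1·2+3·0+2·2 = 6 | 1·6 = 6
L: 1·2+3·0+2·0 = 2 | 1·2 = 2
gcd(1,3,2,1) = 1

Coefficients: [1, 3, 2, 1]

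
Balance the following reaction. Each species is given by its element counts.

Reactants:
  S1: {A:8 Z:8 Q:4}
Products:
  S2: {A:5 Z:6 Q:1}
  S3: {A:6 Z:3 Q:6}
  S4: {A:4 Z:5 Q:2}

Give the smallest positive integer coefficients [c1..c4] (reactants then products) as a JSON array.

Coefficients: [5, 4, 2, 2]

A: 5·8 = 40 | 4·5+2·6+2·4 = 40
Z: 5·8 = 40 | 4·6+2·3+2·5 = 40
Q: 5·4 = 20 | 4·1+2·6+2·2 = 20
gcd(5,4,2,2) = 1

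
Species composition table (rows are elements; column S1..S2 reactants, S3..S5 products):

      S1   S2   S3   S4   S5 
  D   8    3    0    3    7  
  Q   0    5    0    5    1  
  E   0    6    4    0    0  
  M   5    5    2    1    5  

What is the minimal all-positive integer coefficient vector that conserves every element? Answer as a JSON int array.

D: 4·8+4·3 = 44 | 6·0+3·3+5·7 = 44
Q: 4·0+4·5 = 20 | 6·0+3·5+5·1 = 20
E: 4·0+4·6 = 24 | 6·4+3·0+5·0 = 24
M: 4·5+4·5 = 40 | 6·2+3·1+5·5 = 40
gcd(4,4,6,3,5) = 1

Coefficients: [4, 4, 6, 3, 5]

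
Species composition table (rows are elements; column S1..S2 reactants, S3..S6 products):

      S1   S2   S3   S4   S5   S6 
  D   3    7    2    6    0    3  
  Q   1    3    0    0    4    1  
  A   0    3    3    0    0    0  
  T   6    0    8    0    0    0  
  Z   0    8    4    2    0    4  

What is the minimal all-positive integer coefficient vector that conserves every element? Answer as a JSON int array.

D: 4·3+3·7 = 33 | 3·2+4·6+3·0+1·3 = 33
Q: 4·1+3·3 = 13 | 3·0+4·0+3·4+1·1 = 13
A: 4·0+3·3 = 9 | 3·3+4·0+3·0+1·0 = 9
T: 4·6+3·0 = 24 | 3·8+4·0+3·0+1·0 = 24
Z: 4·0+3·8 = 24 | 3·4+4·2+3·0+1·4 = 24
gcd(4,3,3,4,3,1) = 1

Coefficients: [4, 3, 3, 4, 3, 1]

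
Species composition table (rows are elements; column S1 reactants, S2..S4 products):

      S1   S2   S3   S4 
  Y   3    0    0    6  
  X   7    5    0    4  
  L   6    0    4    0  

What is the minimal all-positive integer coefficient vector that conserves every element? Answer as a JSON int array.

Coefficients: [2, 2, 3, 1]

Y: 2·3 = 6 | 2·0+3·0+1·6 = 6
X: 2·7 = 14 | 2·5+3·0+1·4 = 14
L: 2·6 = 12 | 2·0+3·4+1·0 = 12
gcd(2,2,3,1) = 1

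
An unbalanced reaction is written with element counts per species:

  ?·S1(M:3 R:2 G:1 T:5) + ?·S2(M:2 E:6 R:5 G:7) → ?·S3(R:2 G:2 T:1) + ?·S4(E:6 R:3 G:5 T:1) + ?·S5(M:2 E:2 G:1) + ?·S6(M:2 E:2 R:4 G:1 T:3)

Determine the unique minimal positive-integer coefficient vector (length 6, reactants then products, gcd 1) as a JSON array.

M: 2·3+3·2 = 12 | 6·0+1·0+5·2+1·2 = 12
E: 2·0+3·6 = 18 | 6·0+1·6+5·2+1·2 = 18
R: 2·2+3·5 = 19 | 6·2+1·3+5·0+1·4 = 19
G: 2·1+3·7 = 23 | 6·2+1·5+5·1+1·1 = 23
T: 2·5+3·0 = 10 | 6·1+1·1+5·0+1·3 = 10
gcd(2,3,6,1,5,1) = 1

Coefficients: [2, 3, 6, 1, 5, 1]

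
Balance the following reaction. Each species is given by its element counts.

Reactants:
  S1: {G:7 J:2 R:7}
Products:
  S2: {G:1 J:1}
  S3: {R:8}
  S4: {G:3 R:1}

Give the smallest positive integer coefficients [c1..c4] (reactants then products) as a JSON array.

G: 3·7 = 21 | 6·1+2·0+5·3 = 21
J: 3·2 = 6 | 6·1+2·0+5·0 = 6
R: 3·7 = 21 | 6·0+2·8+5·1 = 21
gcd(3,6,2,5) = 1

Coefficients: [3, 6, 2, 5]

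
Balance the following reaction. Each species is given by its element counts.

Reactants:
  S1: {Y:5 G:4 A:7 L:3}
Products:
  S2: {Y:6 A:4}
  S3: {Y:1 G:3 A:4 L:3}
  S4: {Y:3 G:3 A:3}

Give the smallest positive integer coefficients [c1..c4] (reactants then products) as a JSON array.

Y: 6·5 = 30 | 3·6+6·1+2·3 = 30
G: 6·4 = 24 | 3·0+6·3+2·3 = 24
A: 6·7 = 42 | 3·4+6·4+2·3 = 42
L: 6·3 = 18 | 3·0+6·3+2·0 = 18
gcd(6,3,6,2) = 1

Coefficients: [6, 3, 6, 2]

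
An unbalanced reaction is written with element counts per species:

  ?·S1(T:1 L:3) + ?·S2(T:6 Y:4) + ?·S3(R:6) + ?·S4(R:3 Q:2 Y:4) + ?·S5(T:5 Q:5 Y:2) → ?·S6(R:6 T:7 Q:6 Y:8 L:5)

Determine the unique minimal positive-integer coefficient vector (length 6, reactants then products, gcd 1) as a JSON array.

Coefficients: [5, 1, 1, 4, 2, 3]

R: 5·0+1·0+1·6+4·3+2·0 = 18 | 3·6 = 18
T: 5·1+1·6+1·0+4·0+2·5 = 21 | 3·7 = 21
Q: 5·0+1·0+1·0+4·2+2·5 = 18 | 3·6 = 18
Y: 5·0+1·4+1·0+4·4+2·2 = 24 | 3·8 = 24
L: 5·3+1·0+1·0+4·0+2·0 = 15 | 3·5 = 15
gcd(5,1,1,4,2,3) = 1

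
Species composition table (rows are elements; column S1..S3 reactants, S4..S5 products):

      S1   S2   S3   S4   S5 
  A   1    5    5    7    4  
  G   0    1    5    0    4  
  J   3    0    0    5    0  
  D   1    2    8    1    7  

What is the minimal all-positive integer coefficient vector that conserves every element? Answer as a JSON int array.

A: 5·1+4·5+4·5 = 45 | 3·7+6·4 = 45
G: 5·0+4·1+4·5 = 24 | 3·0+6·4 = 24
J: 5·3+4·0+4·0 = 15 | 3·5+6·0 = 15
D: 5·1+4·2+4·8 = 45 | 3·1+6·7 = 45
gcd(5,4,4,3,6) = 1

Coefficients: [5, 4, 4, 3, 6]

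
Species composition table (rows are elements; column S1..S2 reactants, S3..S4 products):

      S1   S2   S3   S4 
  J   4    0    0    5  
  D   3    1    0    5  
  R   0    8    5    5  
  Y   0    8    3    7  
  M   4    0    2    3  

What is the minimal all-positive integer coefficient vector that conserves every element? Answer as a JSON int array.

J: 5·4+5·0 = 20 | 4·0+4·5 = 20
D: 5·3+5·1 = 20 | 4·0+4·5 = 20
R: 5·0+5·8 = 40 | 4·5+4·5 = 40
Y: 5·0+5·8 = 40 | 4·3+4·7 = 40
M: 5·4+5·0 = 20 | 4·2+4·3 = 20
gcd(5,5,4,4) = 1

Coefficients: [5, 5, 4, 4]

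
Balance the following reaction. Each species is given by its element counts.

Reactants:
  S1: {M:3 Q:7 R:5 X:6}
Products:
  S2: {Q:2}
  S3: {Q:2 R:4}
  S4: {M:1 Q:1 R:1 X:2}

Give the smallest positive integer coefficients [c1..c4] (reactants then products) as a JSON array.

M: 2·3 = 6 | 3·0+1·0+6·1 = 6
Q: 2·7 = 14 | 3·2+1·2+6·1 = 14
R: 2·5 = 10 | 3·0+1·4+6·1 = 10
X: 2·6 = 12 | 3·0+1·0+6·2 = 12
gcd(2,3,1,6) = 1

Coefficients: [2, 3, 1, 6]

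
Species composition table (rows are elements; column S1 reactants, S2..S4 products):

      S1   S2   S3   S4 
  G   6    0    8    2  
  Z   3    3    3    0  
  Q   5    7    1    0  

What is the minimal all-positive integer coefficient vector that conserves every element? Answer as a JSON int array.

G: 3·6 = 18 | 2·0+1·8+5·2 = 18
Z: 3·3 = 9 | 2·3+1·3+5·0 = 9
Q: 3·5 = 15 | 2·7+1·1+5·0 = 15
gcd(3,2,1,5) = 1

Coefficients: [3, 2, 1, 5]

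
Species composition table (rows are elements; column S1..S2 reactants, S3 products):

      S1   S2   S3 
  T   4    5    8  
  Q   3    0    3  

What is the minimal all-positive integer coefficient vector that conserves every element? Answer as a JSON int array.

Coefficients: [5, 4, 5]

T: 5·4+4·5 = 40 | 5·8 = 40
Q: 5·3+4·0 = 15 | 5·3 = 15
gcd(5,4,5) = 1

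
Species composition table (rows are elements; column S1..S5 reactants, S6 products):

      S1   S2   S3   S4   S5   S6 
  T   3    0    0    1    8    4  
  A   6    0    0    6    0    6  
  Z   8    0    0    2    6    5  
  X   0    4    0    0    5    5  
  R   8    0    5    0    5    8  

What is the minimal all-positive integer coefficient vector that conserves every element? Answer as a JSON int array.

Coefficients: [1, 5, 6, 5, 2, 6]

T: 1·3+5·0+6·0+5·1+2·8 = 24 | 6·4 = 24
A: 1·6+5·0+6·0+5·6+2·0 = 36 | 6·6 = 36
Z: 1·8+5·0+6·0+5·2+2·6 = 30 | 6·5 = 30
X: 1·0+5·4+6·0+5·0+2·5 = 30 | 6·5 = 30
R: 1·8+5·0+6·5+5·0+2·5 = 48 | 6·8 = 48
gcd(1,5,6,5,2,6) = 1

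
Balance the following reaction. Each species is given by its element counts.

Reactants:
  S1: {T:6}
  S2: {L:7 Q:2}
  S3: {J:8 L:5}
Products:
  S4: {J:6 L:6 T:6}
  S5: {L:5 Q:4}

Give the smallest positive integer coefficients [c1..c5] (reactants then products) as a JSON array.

Coefficients: [4, 2, 3, 4, 1]

J: 4·0+2·0+3·8 = 24 | 4·6+1·0 = 24
L: 4·0+2·7+3·5 = 29 | 4·6+1·5 = 29
Q: 4·0+2·2+3·0 = 4 | 4·0+1·4 = 4
T: 4·6+2·0+3·0 = 24 | 4·6+1·0 = 24
gcd(4,2,3,4,1) = 1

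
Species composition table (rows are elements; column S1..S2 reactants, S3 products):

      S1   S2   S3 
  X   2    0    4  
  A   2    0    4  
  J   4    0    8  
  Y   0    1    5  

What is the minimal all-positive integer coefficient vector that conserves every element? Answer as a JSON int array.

Coefficients: [2, 5, 1]

X: 2·2+5·0 = 4 | 1·4 = 4
A: 2·2+5·0 = 4 | 1·4 = 4
J: 2·4+5·0 = 8 | 1·8 = 8
Y: 2·0+5·1 = 5 | 1·5 = 5
gcd(2,5,1) = 1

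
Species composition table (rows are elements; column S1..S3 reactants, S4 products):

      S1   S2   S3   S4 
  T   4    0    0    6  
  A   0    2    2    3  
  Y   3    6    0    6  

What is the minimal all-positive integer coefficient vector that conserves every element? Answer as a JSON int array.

T: 6·4+1·0+5·0 = 24 | 4·6 = 24
A: 6·0+1·2+5·2 = 12 | 4·3 = 12
Y: 6·3+1·6+5·0 = 24 | 4·6 = 24
gcd(6,1,5,4) = 1

Coefficients: [6, 1, 5, 4]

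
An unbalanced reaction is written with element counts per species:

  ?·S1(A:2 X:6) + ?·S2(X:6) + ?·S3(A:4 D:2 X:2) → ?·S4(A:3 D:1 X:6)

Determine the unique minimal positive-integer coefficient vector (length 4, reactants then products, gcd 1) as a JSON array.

Coefficients: [3, 2, 3, 6]

A: 3·2+2·0+3·4 = 18 | 6·3 = 18
D: 3·0+2·0+3·2 = 6 | 6·1 = 6
X: 3·6+2·6+3·2 = 36 | 6·6 = 36
gcd(3,2,3,6) = 1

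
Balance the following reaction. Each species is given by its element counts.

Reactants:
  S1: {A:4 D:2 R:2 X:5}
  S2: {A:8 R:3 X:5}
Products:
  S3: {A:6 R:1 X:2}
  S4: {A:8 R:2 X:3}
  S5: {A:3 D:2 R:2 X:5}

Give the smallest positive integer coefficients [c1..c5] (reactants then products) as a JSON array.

A: 6·4+1·8 = 32 | 1·6+1·8+6·3 = 32
D: 6·2+1·0 = 12 | 1·0+1·0+6·2 = 12
R: 6·2+1·3 = 15 | 1·1+1·2+6·2 = 15
X: 6·5+1·5 = 35 | 1·2+1·3+6·5 = 35
gcd(6,1,1,1,6) = 1

Coefficients: [6, 1, 1, 1, 6]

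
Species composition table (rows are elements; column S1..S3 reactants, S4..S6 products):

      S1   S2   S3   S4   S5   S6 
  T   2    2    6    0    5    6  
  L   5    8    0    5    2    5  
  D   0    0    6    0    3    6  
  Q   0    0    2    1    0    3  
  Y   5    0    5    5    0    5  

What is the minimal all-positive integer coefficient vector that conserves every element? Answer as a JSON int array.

T: 2·2+4·2+4·6 = 36 | 5·0+6·5+1·6 = 36
L: 2·5+4·8+4·0 = 42 | 5·5+6·2+1·5 = 42
D: 2·0+4·0+4·6 = 24 | 5·0+6·3+1·6 = 24
Q: 2·0+4·0+4·2 = 8 | 5·1+6·0+1·3 = 8
Y: 2·5+4·0+4·5 = 30 | 5·5+6·0+1·5 = 30
gcd(2,4,4,5,6,1) = 1

Coefficients: [2, 4, 4, 5, 6, 1]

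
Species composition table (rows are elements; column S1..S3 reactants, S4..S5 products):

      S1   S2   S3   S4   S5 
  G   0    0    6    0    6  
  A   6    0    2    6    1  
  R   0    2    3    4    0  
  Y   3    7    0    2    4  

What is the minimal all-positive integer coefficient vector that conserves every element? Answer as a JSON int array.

G: 5·0+3·0+6·6 = 36 | 6·0+6·6 = 36
A: 5·6+3·0+6·2 = 42 | 6·6+6·1 = 42
R: 5·0+3·2+6·3 = 24 | 6·4+6·0 = 24
Y: 5·3+3·7+6·0 = 36 | 6·2+6·4 = 36
gcd(5,3,6,6,6) = 1

Coefficients: [5, 3, 6, 6, 6]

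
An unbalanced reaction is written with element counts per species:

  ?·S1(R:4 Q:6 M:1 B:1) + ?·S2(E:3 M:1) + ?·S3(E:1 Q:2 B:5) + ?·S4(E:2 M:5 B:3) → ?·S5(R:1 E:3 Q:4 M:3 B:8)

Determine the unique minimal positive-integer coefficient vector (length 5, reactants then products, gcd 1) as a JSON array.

R: 1·4+1·0+5·0+2·0 = 4 | 4·1 = 4
E: 1·0+1·3+5·1+2·2 = 12 | 4·3 = 12
Q: 1·6+1·0+5·2+2·0 = 16 | 4·4 = 16
M: 1·1+1·1+5·0+2·5 = 12 | 4·3 = 12
B: 1·1+1·0+5·5+2·3 = 32 | 4·8 = 32
gcd(1,1,5,2,4) = 1

Coefficients: [1, 1, 5, 2, 4]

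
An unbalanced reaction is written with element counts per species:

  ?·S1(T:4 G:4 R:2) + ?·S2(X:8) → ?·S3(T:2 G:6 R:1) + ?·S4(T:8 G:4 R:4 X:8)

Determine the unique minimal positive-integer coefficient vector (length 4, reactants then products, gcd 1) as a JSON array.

Coefficients: [5, 2, 2, 2]

T: 5·4+2·0 = 20 | 2·2+2·8 = 20
G: 5·4+2·0 = 20 | 2·6+2·4 = 20
R: 5·2+2·0 = 10 | 2·1+2·4 = 10
X: 5·0+2·8 = 16 | 2·0+2·8 = 16
gcd(5,2,2,2) = 1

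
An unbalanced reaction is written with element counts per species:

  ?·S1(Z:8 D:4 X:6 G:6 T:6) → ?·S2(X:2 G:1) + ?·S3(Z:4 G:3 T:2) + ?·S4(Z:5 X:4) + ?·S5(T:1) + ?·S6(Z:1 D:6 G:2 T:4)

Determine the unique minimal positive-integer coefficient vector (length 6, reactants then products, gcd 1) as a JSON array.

Coefficients: [3, 5, 3, 2, 4, 2]

Z: 3·8 = 24 | 5·0+3·4+2·5+4·0+2·1 = 24
D: 3·4 = 12 | 5·0+3·0+2·0+4·0+2·6 = 12
X: 3·6 = 18 | 5·2+3·0+2·4+4·0+2·0 = 18
G: 3·6 = 18 | 5·1+3·3+2·0+4·0+2·2 = 18
T: 3·6 = 18 | 5·0+3·2+2·0+4·1+2·4 = 18
gcd(3,5,3,2,4,2) = 1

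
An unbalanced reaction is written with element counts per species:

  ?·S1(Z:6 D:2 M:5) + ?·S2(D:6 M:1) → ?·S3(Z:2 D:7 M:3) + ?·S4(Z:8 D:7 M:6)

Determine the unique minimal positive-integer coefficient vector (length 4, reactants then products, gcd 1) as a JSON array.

Coefficients: [3, 6, 5, 1]

Z: 3·6+6·0 = 18 | 5·2+1·8 = 18
D: 3·2+6·6 = 42 | 5·7+1·7 = 42
M: 3·5+6·1 = 21 | 5·3+1·6 = 21
gcd(3,6,5,1) = 1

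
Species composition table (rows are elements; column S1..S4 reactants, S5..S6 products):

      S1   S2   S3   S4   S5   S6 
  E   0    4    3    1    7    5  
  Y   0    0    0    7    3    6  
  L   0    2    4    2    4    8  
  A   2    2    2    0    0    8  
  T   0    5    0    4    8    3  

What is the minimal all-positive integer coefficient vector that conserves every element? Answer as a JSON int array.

Coefficients: [6, 1, 5, 3, 1, 3]

E: 6·0+1·4+5·3+3·1 = 22 | 1·7+3·5 = 22
Y: 6·0+1·0+5·0+3·7 = 21 | 1·3+3·6 = 21
L: 6·0+1·2+5·4+3·2 = 28 | 1·4+3·8 = 28
A: 6·2+1·2+5·2+3·0 = 24 | 1·0+3·8 = 24
T: 6·0+1·5+5·0+3·4 = 17 | 1·8+3·3 = 17
gcd(6,1,5,3,1,3) = 1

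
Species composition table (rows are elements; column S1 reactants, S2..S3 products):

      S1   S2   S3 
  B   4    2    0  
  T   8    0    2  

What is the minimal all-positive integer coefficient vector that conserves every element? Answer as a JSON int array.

Coefficients: [1, 2, 4]

B: 1·4 = 4 | 2·2+4·0 = 4
T: 1·8 = 8 | 2·0+4·2 = 8
gcd(1,2,4) = 1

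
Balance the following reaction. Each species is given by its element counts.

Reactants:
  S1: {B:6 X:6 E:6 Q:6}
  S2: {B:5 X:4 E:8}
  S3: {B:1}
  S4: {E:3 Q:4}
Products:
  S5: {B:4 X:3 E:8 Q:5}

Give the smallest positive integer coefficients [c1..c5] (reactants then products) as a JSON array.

B: 1·6+3·5+3·1+6·0 = 24 | 6·4 = 24
X: 1·6+3·4+3·0+6·0 = 18 | 6·3 = 18
E: 1·6+3·8+3·0+6·3 = 48 | 6·8 = 48
Q: 1·6+3·0+3·0+6·4 = 30 | 6·5 = 30
gcd(1,3,3,6,6) = 1

Coefficients: [1, 3, 3, 6, 6]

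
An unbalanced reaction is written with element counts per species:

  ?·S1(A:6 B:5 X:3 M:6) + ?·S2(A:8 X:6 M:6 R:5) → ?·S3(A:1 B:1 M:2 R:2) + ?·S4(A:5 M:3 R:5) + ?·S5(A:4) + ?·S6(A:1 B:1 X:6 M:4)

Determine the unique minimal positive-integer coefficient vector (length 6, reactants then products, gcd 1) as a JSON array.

A: 2·6+4·8 = 44 | 5·1+2·5+6·4+5·1 = 44
B: 2·5+4·0 = 10 | 5·1+2·0+6·0+5·1 = 10
X: 2·3+4·6 = 30 | 5·0+2·0+6·0+5·6 = 30
M: 2·6+4·6 = 36 | 5·2+2·3+6·0+5·4 = 36
R: 2·0+4·5 = 20 | 5·2+2·5+6·0+5·0 = 20
gcd(2,4,5,2,6,5) = 1

Coefficients: [2, 4, 5, 2, 6, 5]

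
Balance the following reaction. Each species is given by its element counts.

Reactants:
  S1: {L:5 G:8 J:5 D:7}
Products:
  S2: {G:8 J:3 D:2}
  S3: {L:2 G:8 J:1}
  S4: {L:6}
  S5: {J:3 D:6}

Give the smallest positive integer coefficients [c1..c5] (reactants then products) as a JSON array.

L: 6·5 = 30 | 3·0+3·2+4·6+6·0 = 30
G: 6·8 = 48 | 3·8+3·8+4·0+6·0 = 48
J: 6·5 = 30 | 3·3+3·1+4·0+6·3 = 30
D: 6·7 = 42 | 3·2+3·0+4·0+6·6 = 42
gcd(6,3,3,4,6) = 1

Coefficients: [6, 3, 3, 4, 6]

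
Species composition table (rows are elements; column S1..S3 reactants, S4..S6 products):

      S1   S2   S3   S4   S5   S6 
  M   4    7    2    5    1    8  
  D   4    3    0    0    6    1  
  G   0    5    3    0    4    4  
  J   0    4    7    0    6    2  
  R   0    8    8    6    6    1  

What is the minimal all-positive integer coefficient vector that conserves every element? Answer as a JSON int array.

M: 4·4+6·7+2·2 = 62 | 5·5+5·1+4·8 = 62
D: 4·4+6·3+2·0 = 34 | 5·0+5·6+4·1 = 34
G: 4·0+6·5+2·3 = 36 | 5·0+5·4+4·4 = 36
J: 4·0+6·4+2·7 = 38 | 5·0+5·6+4·2 = 38
R: 4·0+6·8+2·8 = 64 | 5·6+5·6+4·1 = 64
gcd(4,6,2,5,5,4) = 1

Coefficients: [4, 6, 2, 5, 5, 4]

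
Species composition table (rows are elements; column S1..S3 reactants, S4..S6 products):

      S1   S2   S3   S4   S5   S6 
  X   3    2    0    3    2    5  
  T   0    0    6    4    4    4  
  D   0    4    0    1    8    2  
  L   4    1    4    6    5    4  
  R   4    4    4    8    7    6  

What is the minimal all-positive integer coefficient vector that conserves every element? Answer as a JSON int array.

Coefficients: [5, 6, 6, 6, 2, 1]

X: 5·3+6·2+6·0 = 27 | 6·3+2·2+1·5 = 27
T: 5·0+6·0+6·6 = 36 | 6·4+2·4+1·4 = 36
D: 5·0+6·4+6·0 = 24 | 6·1+2·8+1·2 = 24
L: 5·4+6·1+6·4 = 50 | 6·6+2·5+1·4 = 50
R: 5·4+6·4+6·4 = 68 | 6·8+2·7+1·6 = 68
gcd(5,6,6,6,2,1) = 1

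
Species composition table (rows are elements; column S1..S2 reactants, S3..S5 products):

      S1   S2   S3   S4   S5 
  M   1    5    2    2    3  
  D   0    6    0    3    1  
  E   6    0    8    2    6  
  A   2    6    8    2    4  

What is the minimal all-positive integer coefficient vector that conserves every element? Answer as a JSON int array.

M: 6·1+3·5 = 21 | 1·2+5·2+3·3 = 21
D: 6·0+3·6 = 18 | 1·0+5·3+3·1 = 18
E: 6·6+3·0 = 36 | 1·8+5·2+3·6 = 36
A: 6·2+3·6 = 30 | 1·8+5·2+3·4 = 30
gcd(6,3,1,5,3) = 1

Coefficients: [6, 3, 1, 5, 3]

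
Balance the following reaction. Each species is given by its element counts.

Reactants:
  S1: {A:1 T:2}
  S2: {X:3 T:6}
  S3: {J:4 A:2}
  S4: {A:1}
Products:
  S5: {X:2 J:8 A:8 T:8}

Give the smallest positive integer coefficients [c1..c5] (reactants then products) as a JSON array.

Coefficients: [6, 2, 6, 6, 3]

X: 6·0+2·3+6·0+6·0 = 6 | 3·2 = 6
J: 6·0+2·0+6·4+6·0 = 24 | 3·8 = 24
A: 6·1+2·0+6·2+6·1 = 24 | 3·8 = 24
T: 6·2+2·6+6·0+6·0 = 24 | 3·8 = 24
gcd(6,2,6,6,3) = 1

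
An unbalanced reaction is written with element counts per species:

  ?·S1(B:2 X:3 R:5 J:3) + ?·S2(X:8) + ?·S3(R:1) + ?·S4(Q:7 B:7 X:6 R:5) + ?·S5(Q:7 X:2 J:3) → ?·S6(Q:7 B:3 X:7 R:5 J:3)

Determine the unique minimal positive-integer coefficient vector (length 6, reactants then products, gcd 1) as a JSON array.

Coefficients: [1, 1, 5, 1, 2, 3]

Q: 1·0+1·0+5·0+1·7+2·7 = 21 | 3·7 = 21
B: 1·2+1·0+5·0+1·7+2·0 = 9 | 3·3 = 9
X: 1·3+1·8+5·0+1·6+2·2 = 21 | 3·7 = 21
R: 1·5+1·0+5·1+1·5+2·0 = 15 | 3·5 = 15
J: 1·3+1·0+5·0+1·0+2·3 = 9 | 3·3 = 9
gcd(1,1,5,1,2,3) = 1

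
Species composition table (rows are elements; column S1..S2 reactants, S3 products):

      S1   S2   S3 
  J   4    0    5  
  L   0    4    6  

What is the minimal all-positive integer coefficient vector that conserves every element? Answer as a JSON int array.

Coefficients: [5, 6, 4]

J: 5·4+6·0 = 20 | 4·5 = 20
L: 5·0+6·4 = 24 | 4·6 = 24
gcd(5,6,4) = 1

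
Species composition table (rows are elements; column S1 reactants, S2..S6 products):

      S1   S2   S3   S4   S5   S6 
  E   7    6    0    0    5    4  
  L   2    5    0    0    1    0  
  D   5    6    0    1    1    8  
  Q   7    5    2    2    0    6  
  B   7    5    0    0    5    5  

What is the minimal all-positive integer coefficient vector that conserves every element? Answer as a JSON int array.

E: 5·7 = 35 | 1·6+6·0+6·0+5·5+1·4 = 35
L: 5·2 = 10 | 1·5+6·0+6·0+5·1+1·0 = 10
D: 5·5 = 25 | 1·6+6·0+6·1+5·1+1·8 = 25
Q: 5·7 = 35 | 1·5+6·2+6·2+5·0+1·6 = 35
B: 5·7 = 35 | 1·5+6·0+6·0+5·5+1·5 = 35
gcd(5,1,6,6,5,1) = 1

Coefficients: [5, 1, 6, 6, 5, 1]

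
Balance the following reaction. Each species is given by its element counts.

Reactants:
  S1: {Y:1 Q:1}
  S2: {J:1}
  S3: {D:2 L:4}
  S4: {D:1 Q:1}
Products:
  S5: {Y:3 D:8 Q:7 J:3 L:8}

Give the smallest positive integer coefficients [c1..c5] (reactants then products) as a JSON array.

Coefficients: [3, 3, 2, 4, 1]

Y: 3·1+3·0+2·0+4·0 = 3 | 1·3 = 3
D: 3·0+3·0+2·2+4·1 = 8 | 1·8 = 8
Q: 3·1+3·0+2·0+4·1 = 7 | 1·7 = 7
J: 3·0+3·1+2·0+4·0 = 3 | 1·3 = 3
L: 3·0+3·0+2·4+4·0 = 8 | 1·8 = 8
gcd(3,3,2,4,1) = 1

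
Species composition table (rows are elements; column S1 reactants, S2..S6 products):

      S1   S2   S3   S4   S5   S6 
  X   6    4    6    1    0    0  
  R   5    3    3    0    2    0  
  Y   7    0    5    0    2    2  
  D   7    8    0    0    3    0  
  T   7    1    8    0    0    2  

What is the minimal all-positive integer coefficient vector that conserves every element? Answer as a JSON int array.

X: 4·6 = 24 | 2·4+2·6+4·1+4·0+5·0 = 24
R: 4·5 = 20 | 2·3+2·3+4·0+4·2+5·0 = 20
Y: 4·7 = 28 | 2·0+2·5+4·0+4·2+5·2 = 28
D: 4·7 = 28 | 2·8+2·0+4·0+4·3+5·0 = 28
T: 4·7 = 28 | 2·1+2·8+4·0+4·0+5·2 = 28
gcd(4,2,2,4,4,5) = 1

Coefficients: [4, 2, 2, 4, 4, 5]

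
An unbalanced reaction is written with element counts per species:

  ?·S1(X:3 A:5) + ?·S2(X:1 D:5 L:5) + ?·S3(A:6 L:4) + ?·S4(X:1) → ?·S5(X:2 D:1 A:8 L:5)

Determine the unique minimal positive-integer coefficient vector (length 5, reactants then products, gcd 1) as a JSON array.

X: 2·3+1·1+5·0+3·1 = 10 | 5·2 = 10
D: 2·0+1·5+5·0+3·0 = 5 | 5·1 = 5
A: 2·5+1·0+5·6+3·0 = 40 | 5·8 = 40
L: 2·0+1·5+5·4+3·0 = 25 | 5·5 = 25
gcd(2,1,5,3,5) = 1

Coefficients: [2, 1, 5, 3, 5]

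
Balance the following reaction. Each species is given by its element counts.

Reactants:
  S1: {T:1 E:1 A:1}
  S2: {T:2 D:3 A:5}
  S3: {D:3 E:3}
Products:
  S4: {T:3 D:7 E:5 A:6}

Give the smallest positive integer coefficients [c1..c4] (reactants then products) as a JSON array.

T: 3·1+3·2+4·0 = 9 | 3·3 = 9
D: 3·0+3·3+4·3 = 21 | 3·7 = 21
E: 3·1+3·0+4·3 = 15 | 3·5 = 15
A: 3·1+3·5+4·0 = 18 | 3·6 = 18
gcd(3,3,4,3) = 1

Coefficients: [3, 3, 4, 3]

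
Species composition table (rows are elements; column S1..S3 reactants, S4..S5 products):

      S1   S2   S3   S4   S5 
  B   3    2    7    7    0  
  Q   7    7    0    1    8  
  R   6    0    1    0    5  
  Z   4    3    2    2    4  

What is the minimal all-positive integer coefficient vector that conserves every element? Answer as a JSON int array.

B: 1·3+2·2+4·7 = 35 | 5·7+2·0 = 35
Q: 1·7+2·7+4·0 = 21 | 5·1+2·8 = 21
R: 1·6+2·0+4·1 = 10 | 5·0+2·5 = 10
Z: 1·4+2·3+4·2 = 18 | 5·2+2·4 = 18
gcd(1,2,4,5,2) = 1

Coefficients: [1, 2, 4, 5, 2]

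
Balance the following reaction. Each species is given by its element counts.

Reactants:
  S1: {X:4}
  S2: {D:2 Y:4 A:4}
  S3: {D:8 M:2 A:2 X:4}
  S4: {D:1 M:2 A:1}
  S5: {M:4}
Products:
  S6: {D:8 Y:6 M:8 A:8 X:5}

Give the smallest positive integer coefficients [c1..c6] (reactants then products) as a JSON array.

D: 3·0+6·2+2·8+4·1+5·0 = 32 | 4·8 = 32
Y: 3·0+6·4+2·0+4·0+5·0 = 24 | 4·6 = 24
M: 3·0+6·0+2·2+4·2+5·4 = 32 | 4·8 = 32
A: 3·0+6·4+2·2+4·1+5·0 = 32 | 4·8 = 32
X: 3·4+6·0+2·4+4·0+5·0 = 20 | 4·5 = 20
gcd(3,6,2,4,5,4) = 1

Coefficients: [3, 6, 2, 4, 5, 4]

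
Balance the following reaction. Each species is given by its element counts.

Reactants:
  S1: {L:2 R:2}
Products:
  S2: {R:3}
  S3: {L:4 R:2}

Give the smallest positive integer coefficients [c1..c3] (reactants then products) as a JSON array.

Coefficients: [6, 2, 3]

L: 6·2 = 12 | 2·0+3·4 = 12
R: 6·2 = 12 | 2·3+3·2 = 12
gcd(6,2,3) = 1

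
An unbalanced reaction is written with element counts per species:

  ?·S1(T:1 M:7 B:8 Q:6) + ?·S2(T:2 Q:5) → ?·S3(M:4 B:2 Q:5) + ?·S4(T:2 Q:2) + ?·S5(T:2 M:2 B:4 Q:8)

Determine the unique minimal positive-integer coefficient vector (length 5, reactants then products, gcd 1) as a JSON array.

T: 2·1+6·2 = 14 | 2·0+4·2+3·2 = 14
M: 2·7+6·0 = 14 | 2·4+4·0+3·2 = 14
B: 2·8+6·0 = 16 | 2·2+4·0+3·4 = 16
Q: 2·6+6·5 = 42 | 2·5+4·2+3·8 = 42
gcd(2,6,2,4,3) = 1

Coefficients: [2, 6, 2, 4, 3]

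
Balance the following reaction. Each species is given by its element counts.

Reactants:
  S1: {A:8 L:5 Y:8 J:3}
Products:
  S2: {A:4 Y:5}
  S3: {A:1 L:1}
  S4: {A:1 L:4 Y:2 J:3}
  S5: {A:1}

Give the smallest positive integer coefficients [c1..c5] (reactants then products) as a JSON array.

A: 5·8 = 40 | 6·4+5·1+5·1+6·1 = 40
L: 5·5 = 25 | 6·0+5·1+5·4+6·0 = 25
Y: 5·8 = 40 | 6·5+5·0+5·2+6·0 = 40
J: 5·3 = 15 | 6·0+5·0+5·3+6·0 = 15
gcd(5,6,5,5,6) = 1

Coefficients: [5, 6, 5, 5, 6]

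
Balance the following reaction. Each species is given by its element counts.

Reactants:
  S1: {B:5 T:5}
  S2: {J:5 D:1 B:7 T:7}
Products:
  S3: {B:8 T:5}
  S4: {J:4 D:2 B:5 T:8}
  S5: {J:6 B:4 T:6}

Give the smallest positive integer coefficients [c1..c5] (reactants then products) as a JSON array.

Coefficients: [5, 6, 5, 3, 3]

J: 5·0+6·5 = 30 | 5·0+3·4+3·6 = 30
D: 5·0+6·1 = 6 | 5·0+3·2+3·0 = 6
B: 5·5+6·7 = 67 | 5·8+3·5+3·4 = 67
T: 5·5+6·7 = 67 | 5·5+3·8+3·6 = 67
gcd(5,6,5,3,3) = 1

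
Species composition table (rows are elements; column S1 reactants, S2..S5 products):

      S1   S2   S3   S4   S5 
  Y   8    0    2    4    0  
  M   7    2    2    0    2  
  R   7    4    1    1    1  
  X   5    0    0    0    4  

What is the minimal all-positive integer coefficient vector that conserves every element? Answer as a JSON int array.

Y: 4·8 = 32 | 3·0+6·2+5·4+5·0 = 32
M: 4·7 = 28 | 3·2+6·2+5·0+5·2 = 28
R: 4·7 = 28 | 3·4+6·1+5·1+5·1 = 28
X: 4·5 = 20 | 3·0+6·0+5·0+5·4 = 20
gcd(4,3,6,5,5) = 1

Coefficients: [4, 3, 6, 5, 5]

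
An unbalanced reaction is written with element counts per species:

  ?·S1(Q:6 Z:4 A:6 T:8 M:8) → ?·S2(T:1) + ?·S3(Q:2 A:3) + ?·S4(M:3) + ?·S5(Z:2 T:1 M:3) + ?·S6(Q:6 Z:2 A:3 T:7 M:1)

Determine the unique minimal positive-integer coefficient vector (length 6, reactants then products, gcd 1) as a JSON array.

Coefficients: [2, 6, 3, 2, 3, 1]

Q: 2·6 = 12 | 6·0+3·2+2·0+3·0+1·6 = 12
Z: 2·4 = 8 | 6·0+3·0+2·0+3·2+1·2 = 8
A: 2·6 = 12 | 6·0+3·3+2·0+3·0+1·3 = 12
T: 2·8 = 16 | 6·1+3·0+2·0+3·1+1·7 = 16
M: 2·8 = 16 | 6·0+3·0+2·3+3·3+1·1 = 16
gcd(2,6,3,2,3,1) = 1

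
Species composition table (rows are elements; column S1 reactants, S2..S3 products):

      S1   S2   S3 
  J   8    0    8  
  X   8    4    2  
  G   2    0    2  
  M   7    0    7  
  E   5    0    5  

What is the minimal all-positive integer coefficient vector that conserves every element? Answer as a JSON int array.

J: 2·8 = 16 | 3·0+2·8 = 16
X: 2·8 = 16 | 3·4+2·2 = 16
G: 2·2 = 4 | 3·0+2·2 = 4
M: 2·7 = 14 | 3·0+2·7 = 14
E: 2·5 = 10 | 3·0+2·5 = 10
gcd(2,3,2) = 1

Coefficients: [2, 3, 2]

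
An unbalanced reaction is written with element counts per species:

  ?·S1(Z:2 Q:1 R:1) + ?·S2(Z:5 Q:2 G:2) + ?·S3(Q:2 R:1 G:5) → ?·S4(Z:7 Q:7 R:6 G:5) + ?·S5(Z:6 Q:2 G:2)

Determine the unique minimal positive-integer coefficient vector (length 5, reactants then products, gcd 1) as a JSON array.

Coefficients: [5, 3, 1, 1, 3]

Z: 5·2+3·5+1·0 = 25 | 1·7+3·6 = 25
Q: 5·1+3·2+1·2 = 13 | 1·7+3·2 = 13
R: 5·1+3·0+1·1 = 6 | 1·6+3·0 = 6
G: 5·0+3·2+1·5 = 11 | 1·5+3·2 = 11
gcd(5,3,1,1,3) = 1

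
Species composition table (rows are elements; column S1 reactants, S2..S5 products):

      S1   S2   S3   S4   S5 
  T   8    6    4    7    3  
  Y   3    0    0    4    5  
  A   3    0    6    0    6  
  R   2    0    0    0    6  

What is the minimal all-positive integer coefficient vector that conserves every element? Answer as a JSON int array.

T: 6·8 = 48 | 4·6+1·4+2·7+2·3 = 48
Y: 6·3 = 18 | 4·0+1·0+2·4+2·5 = 18
A: 6·3 = 18 | 4·0+1·6+2·0+2·6 = 18
R: 6·2 = 12 | 4·0+1·0+2·0+2·6 = 12
gcd(6,4,1,2,2) = 1

Coefficients: [6, 4, 1, 2, 2]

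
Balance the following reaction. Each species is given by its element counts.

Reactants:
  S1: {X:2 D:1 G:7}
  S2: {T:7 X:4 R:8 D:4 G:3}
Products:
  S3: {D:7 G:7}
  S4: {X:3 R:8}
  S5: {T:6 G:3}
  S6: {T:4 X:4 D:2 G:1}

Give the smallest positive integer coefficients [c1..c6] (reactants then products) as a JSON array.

T: 3·0+6·7 = 42 | 3·0+6·0+5·6+3·4 = 42
X: 3·2+6·4 = 30 | 3·0+6·3+5·0+3·4 = 30
R: 3·0+6·8 = 48 | 3·0+6·8+5·0+3·0 = 48
D: 3·1+6·4 = 27 | 3·7+6·0+5·0+3·2 = 27
G: 3·7+6·3 = 39 | 3·7+6·0+5·3+3·1 = 39
gcd(3,6,3,6,5,3) = 1

Coefficients: [3, 6, 3, 6, 5, 3]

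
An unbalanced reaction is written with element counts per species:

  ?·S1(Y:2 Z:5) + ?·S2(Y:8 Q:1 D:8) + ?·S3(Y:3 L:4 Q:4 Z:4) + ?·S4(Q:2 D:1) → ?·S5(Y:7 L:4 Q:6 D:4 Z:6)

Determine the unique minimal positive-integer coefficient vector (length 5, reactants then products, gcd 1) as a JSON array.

Coefficients: [2, 2, 5, 4, 5]

Y: 2·2+2·8+5·3+4·0 = 35 | 5·7 = 35
L: 2·0+2·0+5·4+4·0 = 20 | 5·4 = 20
Q: 2·0+2·1+5·4+4·2 = 30 | 5·6 = 30
D: 2·0+2·8+5·0+4·1 = 20 | 5·4 = 20
Z: 2·5+2·0+5·4+4·0 = 30 | 5·6 = 30
gcd(2,2,5,4,5) = 1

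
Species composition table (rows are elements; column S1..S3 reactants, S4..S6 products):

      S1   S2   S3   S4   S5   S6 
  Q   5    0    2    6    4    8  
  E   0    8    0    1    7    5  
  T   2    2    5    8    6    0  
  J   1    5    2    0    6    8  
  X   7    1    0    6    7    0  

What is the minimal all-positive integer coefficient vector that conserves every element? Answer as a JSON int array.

Q: 6·5+6·0+4·2 = 38 | 1·6+6·4+1·8 = 38
E: 6·0+6·8+4·0 = 48 | 1·1+6·7+1·5 = 48
T: 6·2+6·2+4·5 = 44 | 1·8+6·6+1·0 = 44
J: 6·1+6·5+4·2 = 44 | 1·0+6·6+1·8 = 44
X: 6·7+6·1+4·0 = 48 | 1·6+6·7+1·0 = 48
gcd(6,6,4,1,6,1) = 1

Coefficients: [6, 6, 4, 1, 6, 1]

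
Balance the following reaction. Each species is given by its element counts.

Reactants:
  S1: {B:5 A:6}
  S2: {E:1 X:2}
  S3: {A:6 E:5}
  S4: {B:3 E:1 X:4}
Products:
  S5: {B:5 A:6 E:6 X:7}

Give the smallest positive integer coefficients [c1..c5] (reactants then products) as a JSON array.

Coefficients: [1, 4, 3, 5, 4]

B: 1·5+4·0+3·0+5·3 = 20 | 4·5 = 20
A: 1·6+4·0+3·6+5·0 = 24 | 4·6 = 24
E: 1·0+4·1+3·5+5·1 = 24 | 4·6 = 24
X: 1·0+4·2+3·0+5·4 = 28 | 4·7 = 28
gcd(1,4,3,5,4) = 1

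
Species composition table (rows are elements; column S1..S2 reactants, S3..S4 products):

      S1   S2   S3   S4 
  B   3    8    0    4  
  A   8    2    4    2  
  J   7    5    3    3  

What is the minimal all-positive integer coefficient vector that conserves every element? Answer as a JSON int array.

B: 4·3+1·8 = 20 | 6·0+5·4 = 20
A: 4·8+1·2 = 34 | 6·4+5·2 = 34
J: 4·7+1·5 = 33 | 6·3+5·3 = 33
gcd(4,1,6,5) = 1

Coefficients: [4, 1, 6, 5]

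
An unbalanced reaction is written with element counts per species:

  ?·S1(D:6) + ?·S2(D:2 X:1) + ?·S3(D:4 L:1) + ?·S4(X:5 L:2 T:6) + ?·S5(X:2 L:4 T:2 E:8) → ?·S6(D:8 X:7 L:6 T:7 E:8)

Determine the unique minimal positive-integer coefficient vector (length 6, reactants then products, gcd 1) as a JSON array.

Coefficients: [5, 5, 2, 5, 6, 6]

D: 5·6+5·2+2·4+5·0+6·0 = 48 | 6·8 = 48
X: 5·0+5·1+2·0+5·5+6·2 = 42 | 6·7 = 42
L: 5·0+5·0+2·1+5·2+6·4 = 36 | 6·6 = 36
T: 5·0+5·0+2·0+5·6+6·2 = 42 | 6·7 = 42
E: 5·0+5·0+2·0+5·0+6·8 = 48 | 6·8 = 48
gcd(5,5,2,5,6,6) = 1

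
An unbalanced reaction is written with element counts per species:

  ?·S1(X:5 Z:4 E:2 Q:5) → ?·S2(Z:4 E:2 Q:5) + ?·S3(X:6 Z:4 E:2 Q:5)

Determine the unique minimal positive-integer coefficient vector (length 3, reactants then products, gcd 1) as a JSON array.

Coefficients: [6, 1, 5]

X: 6·5 = 30 | 1·0+5·6 = 30
Z: 6·4 = 24 | 1·4+5·4 = 24
E: 6·2 = 12 | 1·2+5·2 = 12
Q: 6·5 = 30 | 1·5+5·5 = 30
gcd(6,1,5) = 1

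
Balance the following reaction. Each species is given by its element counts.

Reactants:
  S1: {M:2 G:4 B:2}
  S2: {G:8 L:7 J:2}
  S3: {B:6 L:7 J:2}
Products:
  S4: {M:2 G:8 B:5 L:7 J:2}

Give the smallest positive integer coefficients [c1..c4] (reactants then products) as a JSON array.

M: 2·2+1·0+1·0 = 4 | 2·2 = 4
G: 2·4+1·8+1·0 = 16 | 2·8 = 16
B: 2·2+1·0+1·6 = 10 | 2·5 = 10
L: 2·0+1·7+1·7 = 14 | 2·7 = 14
J: 2·0+1·2+1·2 = 4 | 2·2 = 4
gcd(2,1,1,2) = 1

Coefficients: [2, 1, 1, 2]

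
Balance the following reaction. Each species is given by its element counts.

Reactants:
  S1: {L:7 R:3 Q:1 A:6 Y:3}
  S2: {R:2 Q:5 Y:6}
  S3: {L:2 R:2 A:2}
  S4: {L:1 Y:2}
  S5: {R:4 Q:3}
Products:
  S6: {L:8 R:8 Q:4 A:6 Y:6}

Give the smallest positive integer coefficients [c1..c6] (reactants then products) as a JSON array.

Coefficients: [2, 1, 6, 6, 3, 4]

L: 2·7+1·0+6·2+6·1+3·0 = 32 | 4·8 = 32
R: 2·3+1·2+6·2+6·0+3·4 = 32 | 4·8 = 32
Q: 2·1+1·5+6·0+6·0+3·3 = 16 | 4·4 = 16
A: 2·6+1·0+6·2+6·0+3·0 = 24 | 4·6 = 24
Y: 2·3+1·6+6·0+6·2+3·0 = 24 | 4·6 = 24
gcd(2,1,6,6,3,4) = 1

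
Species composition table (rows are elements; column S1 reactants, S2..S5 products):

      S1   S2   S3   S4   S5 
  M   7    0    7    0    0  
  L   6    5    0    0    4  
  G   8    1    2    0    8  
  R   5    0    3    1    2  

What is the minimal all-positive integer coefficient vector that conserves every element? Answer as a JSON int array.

M: 3·7 = 21 | 2·0+3·7+2·0+2·0 = 21
L: 3·6 = 18 | 2·5+3·0+2·0+2·4 = 18
G: 3·8 = 24 | 2·1+3·2+2·0+2·8 = 24
R: 3·5 = 15 | 2·0+3·3+2·1+2·2 = 15
gcd(3,2,3,2,2) = 1

Coefficients: [3, 2, 3, 2, 2]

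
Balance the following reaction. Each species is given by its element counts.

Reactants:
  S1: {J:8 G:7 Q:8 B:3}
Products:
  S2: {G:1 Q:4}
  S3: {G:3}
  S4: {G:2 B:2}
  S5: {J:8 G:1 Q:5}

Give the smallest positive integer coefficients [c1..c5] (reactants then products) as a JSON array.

J: 4·8 = 32 | 3·0+3·0+6·0+4·8 = 32
G: 4·7 = 28 | 3·1+3·3+6·2+4·1 = 28
Q: 4·8 = 32 | 3·4+3·0+6·0+4·5 = 32
B: 4·3 = 12 | 3·0+3·0+6·2+4·0 = 12
gcd(4,3,3,6,4) = 1

Coefficients: [4, 3, 3, 6, 4]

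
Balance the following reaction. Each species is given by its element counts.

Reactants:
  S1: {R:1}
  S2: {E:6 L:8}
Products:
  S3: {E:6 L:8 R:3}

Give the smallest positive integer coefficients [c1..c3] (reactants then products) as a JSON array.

E: 3·0+1·6 = 6 | 1·6 = 6
L: 3·0+1·8 = 8 | 1·8 = 8
R: 3·1+1·0 = 3 | 1·3 = 3
gcd(3,1,1) = 1

Coefficients: [3, 1, 1]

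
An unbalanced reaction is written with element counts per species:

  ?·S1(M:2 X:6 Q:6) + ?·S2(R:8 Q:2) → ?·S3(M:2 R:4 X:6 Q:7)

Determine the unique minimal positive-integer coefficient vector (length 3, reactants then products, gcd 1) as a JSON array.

M: 2·2+1·0 = 4 | 2·2 = 4
R: 2·0+1·8 = 8 | 2·4 = 8
X: 2·6+1·0 = 12 | 2·6 = 12
Q: 2·6+1·2 = 14 | 2·7 = 14
gcd(2,1,2) = 1

Coefficients: [2, 1, 2]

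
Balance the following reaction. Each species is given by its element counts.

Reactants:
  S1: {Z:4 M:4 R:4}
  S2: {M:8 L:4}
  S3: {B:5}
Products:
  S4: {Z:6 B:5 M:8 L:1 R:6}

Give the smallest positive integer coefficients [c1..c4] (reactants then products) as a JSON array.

Coefficients: [6, 1, 4, 4]

Z: 6·4+1·0+4·0 = 24 | 4·6 = 24
B: 6·0+1·0+4·5 = 20 | 4·5 = 20
M: 6·4+1·8+4·0 = 32 | 4·8 = 32
L: 6·0+1·4+4·0 = 4 | 4·1 = 4
R: 6·4+1·0+4·0 = 24 | 4·6 = 24
gcd(6,1,4,4) = 1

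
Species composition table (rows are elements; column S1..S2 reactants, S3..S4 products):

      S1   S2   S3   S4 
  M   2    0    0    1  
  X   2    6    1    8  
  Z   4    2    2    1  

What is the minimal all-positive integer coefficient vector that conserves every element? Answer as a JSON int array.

M: 1·2+3·0 = 2 | 4·0+2·1 = 2
X: 1·2+3·6 = 20 | 4·1+2·8 = 20
Z: 1·4+3·2 = 10 | 4·2+2·1 = 10
gcd(1,3,4,2) = 1

Coefficients: [1, 3, 4, 2]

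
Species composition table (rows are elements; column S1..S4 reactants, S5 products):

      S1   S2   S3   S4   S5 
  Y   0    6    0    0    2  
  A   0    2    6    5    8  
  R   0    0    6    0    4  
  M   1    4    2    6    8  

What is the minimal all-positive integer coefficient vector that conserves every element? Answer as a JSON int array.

Coefficients: [4, 1, 2, 2, 3]

Y: 4·0+1·6+2·0+2·0 = 6 | 3·2 = 6
A: 4·0+1·2+2·6+2·5 = 24 | 3·8 = 24
R: 4·0+1·0+2·6+2·0 = 12 | 3·4 = 12
M: 4·1+1·4+2·2+2·6 = 24 | 3·8 = 24
gcd(4,1,2,2,3) = 1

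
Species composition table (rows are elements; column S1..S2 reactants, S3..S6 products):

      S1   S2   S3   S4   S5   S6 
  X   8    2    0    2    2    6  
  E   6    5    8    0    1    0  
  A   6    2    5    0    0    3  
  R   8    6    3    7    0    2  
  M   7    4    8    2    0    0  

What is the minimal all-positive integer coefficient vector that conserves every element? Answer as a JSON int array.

Coefficients: [6, 2, 5, 5, 6, 5]

X: 6·8+2·2 = 52 | 5·0+5·2+6·2+5·6 = 52
E: 6·6+2·5 = 46 | 5·8+5·0+6·1+5·0 = 46
A: 6·6+2·2 = 40 | 5·5+5·0+6·0+5·3 = 40
R: 6·8+2·6 = 60 | 5·3+5·7+6·0+5·2 = 60
M: 6·7+2·4 = 50 | 5·8+5·2+6·0+5·0 = 50
gcd(6,2,5,5,6,5) = 1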